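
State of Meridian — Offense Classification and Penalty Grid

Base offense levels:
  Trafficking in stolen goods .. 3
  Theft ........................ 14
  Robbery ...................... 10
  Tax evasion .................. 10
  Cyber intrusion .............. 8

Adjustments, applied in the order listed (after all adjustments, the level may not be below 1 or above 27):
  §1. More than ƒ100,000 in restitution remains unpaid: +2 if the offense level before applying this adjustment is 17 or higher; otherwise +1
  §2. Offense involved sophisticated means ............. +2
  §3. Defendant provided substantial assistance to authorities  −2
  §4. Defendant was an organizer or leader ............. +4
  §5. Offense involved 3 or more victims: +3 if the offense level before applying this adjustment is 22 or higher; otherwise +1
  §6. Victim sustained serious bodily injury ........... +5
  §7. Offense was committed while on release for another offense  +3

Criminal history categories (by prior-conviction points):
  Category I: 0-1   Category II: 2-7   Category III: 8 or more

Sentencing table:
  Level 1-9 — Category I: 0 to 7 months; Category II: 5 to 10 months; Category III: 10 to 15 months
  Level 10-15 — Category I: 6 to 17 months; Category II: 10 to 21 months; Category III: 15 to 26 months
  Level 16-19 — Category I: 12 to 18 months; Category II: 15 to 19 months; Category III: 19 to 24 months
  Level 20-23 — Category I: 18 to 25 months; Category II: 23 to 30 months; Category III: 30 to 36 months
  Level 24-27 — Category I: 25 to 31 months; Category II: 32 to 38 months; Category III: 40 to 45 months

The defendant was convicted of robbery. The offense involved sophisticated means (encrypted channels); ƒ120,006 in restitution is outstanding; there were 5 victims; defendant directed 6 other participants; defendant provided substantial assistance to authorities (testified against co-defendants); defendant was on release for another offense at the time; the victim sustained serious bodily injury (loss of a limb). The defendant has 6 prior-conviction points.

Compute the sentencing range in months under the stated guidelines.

32-38 months

Base offense level for robbery: 10.
§1 applies (level before this adjustment is 10 < 17, so +1): 10 + 1 = 11.
§2 applies: 11 + 2 = 13.
§3 applies: 13 − 2 = 11.
§4 applies: 11 + 4 = 15.
§5 applies (level before this adjustment is 15 < 22, so +1): 15 + 1 = 16.
§6 applies: 16 + 5 = 21.
§7 applies: 21 + 3 = 24.
Final offense level: 24.
Criminal history: 6 prior points → Category II (2-7).
Level 24 falls in the 24-27 band.
Grid: Level 24-27 × Category II = 32-38 months.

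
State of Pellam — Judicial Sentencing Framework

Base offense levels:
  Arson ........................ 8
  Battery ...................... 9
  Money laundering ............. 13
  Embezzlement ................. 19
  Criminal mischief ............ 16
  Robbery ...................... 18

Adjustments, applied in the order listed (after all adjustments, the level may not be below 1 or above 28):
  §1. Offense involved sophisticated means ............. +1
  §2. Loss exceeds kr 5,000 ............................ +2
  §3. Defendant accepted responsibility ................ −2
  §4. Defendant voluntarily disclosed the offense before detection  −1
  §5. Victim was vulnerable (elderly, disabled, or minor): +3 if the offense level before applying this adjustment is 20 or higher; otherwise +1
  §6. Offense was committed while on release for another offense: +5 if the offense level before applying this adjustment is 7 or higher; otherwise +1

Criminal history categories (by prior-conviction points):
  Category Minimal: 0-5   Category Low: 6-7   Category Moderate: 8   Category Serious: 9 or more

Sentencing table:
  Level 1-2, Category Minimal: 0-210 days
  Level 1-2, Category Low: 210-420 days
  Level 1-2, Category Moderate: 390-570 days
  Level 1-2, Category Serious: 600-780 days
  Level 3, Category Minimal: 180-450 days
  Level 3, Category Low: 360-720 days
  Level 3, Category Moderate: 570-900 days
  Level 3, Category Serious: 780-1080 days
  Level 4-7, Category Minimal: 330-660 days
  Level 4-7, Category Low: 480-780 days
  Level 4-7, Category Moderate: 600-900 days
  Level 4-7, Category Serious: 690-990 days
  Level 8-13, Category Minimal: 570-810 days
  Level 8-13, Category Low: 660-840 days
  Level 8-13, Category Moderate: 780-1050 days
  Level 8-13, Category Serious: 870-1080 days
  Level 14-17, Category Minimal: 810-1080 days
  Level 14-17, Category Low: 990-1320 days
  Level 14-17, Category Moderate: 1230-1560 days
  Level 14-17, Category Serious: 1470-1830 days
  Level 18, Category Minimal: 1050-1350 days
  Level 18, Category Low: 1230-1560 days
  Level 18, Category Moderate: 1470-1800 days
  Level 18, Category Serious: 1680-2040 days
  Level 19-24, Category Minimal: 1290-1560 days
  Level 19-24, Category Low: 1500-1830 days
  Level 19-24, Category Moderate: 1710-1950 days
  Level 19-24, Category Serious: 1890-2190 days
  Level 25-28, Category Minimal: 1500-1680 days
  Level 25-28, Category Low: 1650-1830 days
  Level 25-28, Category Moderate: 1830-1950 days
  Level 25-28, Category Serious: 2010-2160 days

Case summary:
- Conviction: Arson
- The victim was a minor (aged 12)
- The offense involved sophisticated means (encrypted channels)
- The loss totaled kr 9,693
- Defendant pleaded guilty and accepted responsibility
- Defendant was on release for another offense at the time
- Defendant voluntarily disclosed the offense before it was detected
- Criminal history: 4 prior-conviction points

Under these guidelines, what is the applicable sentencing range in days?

810-1080 days

Base offense level for arson: 8.
§1 applies: 8 + 1 = 9.
§2 applies: 9 + 2 = 11.
§3 applies: 11 − 2 = 9.
§4 applies: 9 − 1 = 8.
§5 applies (level before this adjustment is 8 < 20, so +1): 8 + 1 = 9.
§6 applies (level before this adjustment is 9 ≥ 7, so +5): 9 + 5 = 14.
Final offense level: 14.
Criminal history: 4 prior points → Category Minimal (0-5).
Level 14 falls in the 14-17 band.
Grid: Level 14-17 × Category Minimal = 810-1080 days.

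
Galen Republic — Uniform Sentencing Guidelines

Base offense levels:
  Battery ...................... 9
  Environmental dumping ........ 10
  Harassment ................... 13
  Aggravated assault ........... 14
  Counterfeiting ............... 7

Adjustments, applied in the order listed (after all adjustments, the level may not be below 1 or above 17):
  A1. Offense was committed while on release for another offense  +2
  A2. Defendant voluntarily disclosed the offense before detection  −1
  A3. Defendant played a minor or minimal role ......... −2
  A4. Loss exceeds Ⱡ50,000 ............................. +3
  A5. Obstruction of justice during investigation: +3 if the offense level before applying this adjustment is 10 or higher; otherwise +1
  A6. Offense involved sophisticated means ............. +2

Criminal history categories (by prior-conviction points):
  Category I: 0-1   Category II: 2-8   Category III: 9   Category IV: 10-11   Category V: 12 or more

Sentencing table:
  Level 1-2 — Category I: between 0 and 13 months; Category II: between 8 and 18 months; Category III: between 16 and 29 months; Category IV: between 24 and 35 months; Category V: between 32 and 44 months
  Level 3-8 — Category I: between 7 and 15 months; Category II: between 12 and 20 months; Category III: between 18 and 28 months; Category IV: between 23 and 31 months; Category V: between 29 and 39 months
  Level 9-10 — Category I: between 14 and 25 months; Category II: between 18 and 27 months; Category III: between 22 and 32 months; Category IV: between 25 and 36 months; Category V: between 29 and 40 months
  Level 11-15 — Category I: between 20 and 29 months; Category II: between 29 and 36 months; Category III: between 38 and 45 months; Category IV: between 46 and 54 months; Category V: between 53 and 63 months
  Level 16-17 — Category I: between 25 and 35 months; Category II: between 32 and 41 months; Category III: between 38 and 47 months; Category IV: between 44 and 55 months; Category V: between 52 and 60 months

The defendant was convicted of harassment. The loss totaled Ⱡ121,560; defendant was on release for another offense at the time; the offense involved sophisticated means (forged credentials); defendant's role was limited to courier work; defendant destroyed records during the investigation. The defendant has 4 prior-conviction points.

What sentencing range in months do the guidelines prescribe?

Base offense level for harassment: 13.
A1 applies: 13 + 2 = 15.
A2 does not apply.
A3 applies: 15 − 2 = 13.
A4 applies: 13 + 3 = 16.
A5 applies (level before this adjustment is 16 ≥ 10, so +3): 16 + 3 = 19.
A6 applies: 19 + 2 = 21.
Level 21 exceeds the maximum of 17; capped at 17.
Final offense level: 17.
Criminal history: 4 prior points → Category II (2-8).
Level 17 falls in the 16-17 band.
Grid: Level 16-17 × Category II = 32-41 months.

32-41 months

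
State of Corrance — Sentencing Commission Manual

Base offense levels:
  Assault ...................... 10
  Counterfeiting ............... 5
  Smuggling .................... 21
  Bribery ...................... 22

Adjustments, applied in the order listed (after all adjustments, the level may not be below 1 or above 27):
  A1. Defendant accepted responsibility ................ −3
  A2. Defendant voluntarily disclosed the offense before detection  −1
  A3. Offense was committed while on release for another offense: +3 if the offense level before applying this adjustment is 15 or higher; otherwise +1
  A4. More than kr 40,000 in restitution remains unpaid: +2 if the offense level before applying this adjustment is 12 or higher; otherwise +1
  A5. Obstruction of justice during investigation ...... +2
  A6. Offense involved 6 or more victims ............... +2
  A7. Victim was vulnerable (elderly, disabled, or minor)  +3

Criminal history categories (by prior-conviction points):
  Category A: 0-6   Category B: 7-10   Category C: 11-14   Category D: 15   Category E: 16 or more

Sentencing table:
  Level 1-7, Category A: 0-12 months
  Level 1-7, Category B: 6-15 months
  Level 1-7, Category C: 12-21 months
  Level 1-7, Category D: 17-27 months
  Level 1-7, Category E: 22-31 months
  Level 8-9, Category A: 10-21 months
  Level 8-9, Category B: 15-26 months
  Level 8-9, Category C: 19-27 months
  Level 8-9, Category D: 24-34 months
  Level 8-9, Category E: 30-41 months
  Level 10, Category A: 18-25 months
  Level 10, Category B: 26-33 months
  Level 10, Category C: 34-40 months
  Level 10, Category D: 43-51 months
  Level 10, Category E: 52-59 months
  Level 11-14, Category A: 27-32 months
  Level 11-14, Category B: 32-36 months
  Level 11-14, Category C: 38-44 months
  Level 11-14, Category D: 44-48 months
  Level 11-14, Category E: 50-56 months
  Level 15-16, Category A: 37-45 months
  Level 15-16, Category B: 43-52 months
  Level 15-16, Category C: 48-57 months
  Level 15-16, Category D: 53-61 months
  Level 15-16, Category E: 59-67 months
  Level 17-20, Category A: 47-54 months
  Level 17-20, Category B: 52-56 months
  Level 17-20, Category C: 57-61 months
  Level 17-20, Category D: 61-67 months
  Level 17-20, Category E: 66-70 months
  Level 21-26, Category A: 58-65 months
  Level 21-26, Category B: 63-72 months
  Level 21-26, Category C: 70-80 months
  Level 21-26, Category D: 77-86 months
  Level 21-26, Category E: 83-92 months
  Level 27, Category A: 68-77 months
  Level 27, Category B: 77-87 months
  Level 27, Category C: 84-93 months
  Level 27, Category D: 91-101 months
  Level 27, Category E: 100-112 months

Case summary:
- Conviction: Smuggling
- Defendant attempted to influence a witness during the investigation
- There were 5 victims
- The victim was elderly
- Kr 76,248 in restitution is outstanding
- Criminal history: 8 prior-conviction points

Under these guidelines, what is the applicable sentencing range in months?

77-87 months

Base offense level for smuggling: 21.
A4 applies (level before this adjustment is 21 ≥ 12, so +2): 21 + 2 = 23.
A5 applies: 23 + 2 = 25.
A7 applies: 25 + 3 = 28.
Level 28 exceeds the maximum of 27; capped at 27.
Final offense level: 27.
Criminal history: 8 prior points → Category B (7-10).
Level 27 falls in the 27 band.
Grid: Level 27 × Category B = 77-87 months.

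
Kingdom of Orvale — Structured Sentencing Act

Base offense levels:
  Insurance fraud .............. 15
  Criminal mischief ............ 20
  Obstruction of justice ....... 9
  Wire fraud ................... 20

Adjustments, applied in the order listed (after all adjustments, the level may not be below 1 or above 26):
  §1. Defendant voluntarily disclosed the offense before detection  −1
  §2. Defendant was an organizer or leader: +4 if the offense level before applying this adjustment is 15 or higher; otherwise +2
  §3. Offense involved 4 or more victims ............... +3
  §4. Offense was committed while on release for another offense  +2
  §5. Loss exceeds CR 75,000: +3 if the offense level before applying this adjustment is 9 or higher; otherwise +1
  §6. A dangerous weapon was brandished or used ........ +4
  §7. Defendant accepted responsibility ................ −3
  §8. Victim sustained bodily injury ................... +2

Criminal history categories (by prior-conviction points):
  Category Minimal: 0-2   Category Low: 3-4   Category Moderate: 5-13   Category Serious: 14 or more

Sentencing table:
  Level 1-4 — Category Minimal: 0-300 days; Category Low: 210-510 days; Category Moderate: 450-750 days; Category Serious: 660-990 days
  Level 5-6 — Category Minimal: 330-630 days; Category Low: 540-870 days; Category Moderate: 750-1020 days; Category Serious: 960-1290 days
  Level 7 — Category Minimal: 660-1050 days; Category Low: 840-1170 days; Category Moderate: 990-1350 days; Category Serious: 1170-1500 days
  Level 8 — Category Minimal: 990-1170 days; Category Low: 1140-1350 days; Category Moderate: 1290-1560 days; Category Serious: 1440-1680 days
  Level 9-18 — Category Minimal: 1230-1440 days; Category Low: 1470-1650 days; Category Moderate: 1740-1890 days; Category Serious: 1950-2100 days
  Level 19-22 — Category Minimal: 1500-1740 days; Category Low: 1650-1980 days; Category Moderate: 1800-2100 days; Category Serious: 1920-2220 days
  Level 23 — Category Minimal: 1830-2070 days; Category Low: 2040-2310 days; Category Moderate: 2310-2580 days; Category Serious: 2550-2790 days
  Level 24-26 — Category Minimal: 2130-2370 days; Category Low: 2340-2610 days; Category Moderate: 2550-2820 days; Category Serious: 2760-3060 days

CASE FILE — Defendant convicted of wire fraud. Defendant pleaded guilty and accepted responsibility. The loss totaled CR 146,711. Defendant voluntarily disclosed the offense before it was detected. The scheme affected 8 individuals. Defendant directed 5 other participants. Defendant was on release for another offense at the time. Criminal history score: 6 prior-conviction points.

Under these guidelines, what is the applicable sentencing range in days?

2550-2820 days

Base offense level for wire fraud: 20.
§1 applies: 20 − 1 = 19.
§2 applies (level before this adjustment is 19 ≥ 15, so +4): 19 + 4 = 23.
§3 applies: 23 + 3 = 26.
§4 applies: 26 + 2 = 28.
§5 applies (level before this adjustment is 28 ≥ 9, so +3): 28 + 3 = 31.
§7 applies: 31 − 3 = 28.
§8 does not apply.
Level 28 exceeds the maximum of 26; capped at 26.
Final offense level: 26.
Criminal history: 6 prior points → Category Moderate (5-13).
Level 26 falls in the 24-26 band.
Grid: Level 24-26 × Category Moderate = 2550-2820 days.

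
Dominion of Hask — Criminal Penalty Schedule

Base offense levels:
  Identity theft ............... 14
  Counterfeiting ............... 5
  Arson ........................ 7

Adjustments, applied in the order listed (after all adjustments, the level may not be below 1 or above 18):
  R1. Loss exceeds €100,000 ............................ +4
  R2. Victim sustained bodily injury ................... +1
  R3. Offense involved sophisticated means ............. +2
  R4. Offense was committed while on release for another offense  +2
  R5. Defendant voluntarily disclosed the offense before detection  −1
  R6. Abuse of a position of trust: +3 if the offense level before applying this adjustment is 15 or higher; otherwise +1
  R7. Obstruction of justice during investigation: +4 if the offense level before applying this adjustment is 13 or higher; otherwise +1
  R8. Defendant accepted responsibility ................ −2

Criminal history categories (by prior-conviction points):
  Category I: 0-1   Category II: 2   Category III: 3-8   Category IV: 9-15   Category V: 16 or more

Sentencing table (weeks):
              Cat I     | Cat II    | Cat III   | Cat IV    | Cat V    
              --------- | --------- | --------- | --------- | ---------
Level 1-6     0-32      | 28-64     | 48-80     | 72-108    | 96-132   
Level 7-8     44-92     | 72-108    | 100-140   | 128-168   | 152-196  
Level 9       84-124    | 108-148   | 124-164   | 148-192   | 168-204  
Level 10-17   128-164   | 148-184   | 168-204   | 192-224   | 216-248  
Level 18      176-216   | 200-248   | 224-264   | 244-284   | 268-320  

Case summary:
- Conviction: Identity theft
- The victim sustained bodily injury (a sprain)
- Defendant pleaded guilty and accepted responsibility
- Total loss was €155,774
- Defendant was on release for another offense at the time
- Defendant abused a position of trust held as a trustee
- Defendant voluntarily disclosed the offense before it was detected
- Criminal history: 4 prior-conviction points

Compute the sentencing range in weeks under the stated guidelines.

224-264 weeks

Base offense level for identity theft: 14.
R1 applies: 14 + 4 = 18.
R2 applies: 18 + 1 = 19.
R4 applies: 19 + 2 = 21.
R5 applies: 21 − 1 = 20.
R6 applies (level before this adjustment is 20 ≥ 15, so +3): 20 + 3 = 23.
R7 does not apply.
R8 applies: 23 − 2 = 21.
Level 21 exceeds the maximum of 18; capped at 18.
Final offense level: 18.
Criminal history: 4 prior points → Category III (3-8).
Level 18 falls in the 18 band.
Grid: Level 18 × Category III = 224-264 weeks.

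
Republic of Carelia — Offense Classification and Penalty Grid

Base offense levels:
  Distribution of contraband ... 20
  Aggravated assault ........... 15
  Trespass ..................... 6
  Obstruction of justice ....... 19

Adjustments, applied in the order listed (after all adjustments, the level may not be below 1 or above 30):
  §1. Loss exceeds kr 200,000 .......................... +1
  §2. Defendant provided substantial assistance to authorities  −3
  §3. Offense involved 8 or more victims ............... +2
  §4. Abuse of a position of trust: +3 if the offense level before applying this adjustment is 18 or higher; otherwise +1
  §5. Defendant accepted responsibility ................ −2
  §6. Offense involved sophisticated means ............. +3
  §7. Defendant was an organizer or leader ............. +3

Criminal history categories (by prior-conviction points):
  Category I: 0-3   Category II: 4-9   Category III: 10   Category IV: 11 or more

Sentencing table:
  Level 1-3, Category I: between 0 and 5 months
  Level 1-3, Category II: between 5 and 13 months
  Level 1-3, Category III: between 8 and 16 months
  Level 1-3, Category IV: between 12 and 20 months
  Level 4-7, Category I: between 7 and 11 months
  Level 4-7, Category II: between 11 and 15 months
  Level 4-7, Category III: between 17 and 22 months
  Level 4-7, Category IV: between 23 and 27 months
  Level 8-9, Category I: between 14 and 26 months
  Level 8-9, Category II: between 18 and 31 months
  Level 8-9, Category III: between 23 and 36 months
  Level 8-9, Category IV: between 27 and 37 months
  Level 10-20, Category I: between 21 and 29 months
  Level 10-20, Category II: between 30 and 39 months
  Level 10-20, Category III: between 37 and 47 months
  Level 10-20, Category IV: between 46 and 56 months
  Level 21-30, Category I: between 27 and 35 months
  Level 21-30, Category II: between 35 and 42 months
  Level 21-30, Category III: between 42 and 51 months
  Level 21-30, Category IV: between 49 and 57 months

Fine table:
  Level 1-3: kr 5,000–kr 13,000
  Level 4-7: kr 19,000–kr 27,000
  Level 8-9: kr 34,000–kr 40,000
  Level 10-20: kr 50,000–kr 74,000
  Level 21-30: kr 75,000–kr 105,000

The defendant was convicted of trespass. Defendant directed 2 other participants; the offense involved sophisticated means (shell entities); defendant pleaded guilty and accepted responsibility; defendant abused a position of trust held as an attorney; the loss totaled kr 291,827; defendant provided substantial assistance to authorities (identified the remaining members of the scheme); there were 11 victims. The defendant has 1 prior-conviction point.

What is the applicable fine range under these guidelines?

Base offense level for trespass: 6.
§1 applies: 6 + 1 = 7.
§2 applies: 7 − 3 = 4.
§3 applies: 4 + 2 = 6.
§4 applies (level before this adjustment is 6 < 18, so +1): 6 + 1 = 7.
§5 applies: 7 − 2 = 5.
§6 applies: 5 + 3 = 8.
§7 applies: 8 + 3 = 11.
Final offense level: 11.
Level 11 falls in the 10-20 band.
Fine table: Level 10-20 → kr 50,000–kr 74,000.

kr 50,000–kr 74,000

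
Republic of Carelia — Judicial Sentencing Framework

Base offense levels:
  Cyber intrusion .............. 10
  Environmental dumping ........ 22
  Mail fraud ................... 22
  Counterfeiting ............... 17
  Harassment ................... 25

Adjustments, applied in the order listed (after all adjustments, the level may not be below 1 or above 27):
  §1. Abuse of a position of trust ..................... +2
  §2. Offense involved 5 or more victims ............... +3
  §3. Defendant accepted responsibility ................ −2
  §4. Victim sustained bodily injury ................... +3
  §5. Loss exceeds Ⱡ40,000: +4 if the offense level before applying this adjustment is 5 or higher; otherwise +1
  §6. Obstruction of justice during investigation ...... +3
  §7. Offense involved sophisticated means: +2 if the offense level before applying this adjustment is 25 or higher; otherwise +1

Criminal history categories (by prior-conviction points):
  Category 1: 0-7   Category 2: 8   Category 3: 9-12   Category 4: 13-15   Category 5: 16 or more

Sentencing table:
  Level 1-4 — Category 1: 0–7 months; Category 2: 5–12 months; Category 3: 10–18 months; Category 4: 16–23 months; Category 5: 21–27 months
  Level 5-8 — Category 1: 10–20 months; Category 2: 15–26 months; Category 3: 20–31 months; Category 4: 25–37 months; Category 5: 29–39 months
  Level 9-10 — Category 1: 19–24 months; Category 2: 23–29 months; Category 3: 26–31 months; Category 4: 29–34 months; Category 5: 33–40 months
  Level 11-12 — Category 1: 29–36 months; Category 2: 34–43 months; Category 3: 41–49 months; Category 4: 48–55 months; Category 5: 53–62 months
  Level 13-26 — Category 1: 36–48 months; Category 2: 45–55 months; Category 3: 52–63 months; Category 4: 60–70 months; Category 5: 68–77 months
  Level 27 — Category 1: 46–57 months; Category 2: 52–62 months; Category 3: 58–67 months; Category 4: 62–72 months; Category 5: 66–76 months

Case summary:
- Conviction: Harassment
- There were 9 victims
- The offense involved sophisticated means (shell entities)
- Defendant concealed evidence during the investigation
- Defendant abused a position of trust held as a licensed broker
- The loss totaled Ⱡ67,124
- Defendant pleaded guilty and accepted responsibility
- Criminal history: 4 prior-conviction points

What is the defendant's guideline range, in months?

46-57 months

Base offense level for harassment: 25.
§1 applies: 25 + 2 = 27.
§2 applies: 27 + 3 = 30.
§3 applies: 30 − 2 = 28.
§4 does not apply.
§5 applies (level before this adjustment is 28 ≥ 5, so +4): 28 + 4 = 32.
§6 applies: 32 + 3 = 35.
§7 applies (level before this adjustment is 35 ≥ 25, so +2): 35 + 2 = 37.
Level 37 exceeds the maximum of 27; capped at 27.
Final offense level: 27.
Criminal history: 4 prior points → Category 1 (0-7).
Level 27 falls in the 27 band.
Grid: Level 27 × Category 1 = 46-57 months.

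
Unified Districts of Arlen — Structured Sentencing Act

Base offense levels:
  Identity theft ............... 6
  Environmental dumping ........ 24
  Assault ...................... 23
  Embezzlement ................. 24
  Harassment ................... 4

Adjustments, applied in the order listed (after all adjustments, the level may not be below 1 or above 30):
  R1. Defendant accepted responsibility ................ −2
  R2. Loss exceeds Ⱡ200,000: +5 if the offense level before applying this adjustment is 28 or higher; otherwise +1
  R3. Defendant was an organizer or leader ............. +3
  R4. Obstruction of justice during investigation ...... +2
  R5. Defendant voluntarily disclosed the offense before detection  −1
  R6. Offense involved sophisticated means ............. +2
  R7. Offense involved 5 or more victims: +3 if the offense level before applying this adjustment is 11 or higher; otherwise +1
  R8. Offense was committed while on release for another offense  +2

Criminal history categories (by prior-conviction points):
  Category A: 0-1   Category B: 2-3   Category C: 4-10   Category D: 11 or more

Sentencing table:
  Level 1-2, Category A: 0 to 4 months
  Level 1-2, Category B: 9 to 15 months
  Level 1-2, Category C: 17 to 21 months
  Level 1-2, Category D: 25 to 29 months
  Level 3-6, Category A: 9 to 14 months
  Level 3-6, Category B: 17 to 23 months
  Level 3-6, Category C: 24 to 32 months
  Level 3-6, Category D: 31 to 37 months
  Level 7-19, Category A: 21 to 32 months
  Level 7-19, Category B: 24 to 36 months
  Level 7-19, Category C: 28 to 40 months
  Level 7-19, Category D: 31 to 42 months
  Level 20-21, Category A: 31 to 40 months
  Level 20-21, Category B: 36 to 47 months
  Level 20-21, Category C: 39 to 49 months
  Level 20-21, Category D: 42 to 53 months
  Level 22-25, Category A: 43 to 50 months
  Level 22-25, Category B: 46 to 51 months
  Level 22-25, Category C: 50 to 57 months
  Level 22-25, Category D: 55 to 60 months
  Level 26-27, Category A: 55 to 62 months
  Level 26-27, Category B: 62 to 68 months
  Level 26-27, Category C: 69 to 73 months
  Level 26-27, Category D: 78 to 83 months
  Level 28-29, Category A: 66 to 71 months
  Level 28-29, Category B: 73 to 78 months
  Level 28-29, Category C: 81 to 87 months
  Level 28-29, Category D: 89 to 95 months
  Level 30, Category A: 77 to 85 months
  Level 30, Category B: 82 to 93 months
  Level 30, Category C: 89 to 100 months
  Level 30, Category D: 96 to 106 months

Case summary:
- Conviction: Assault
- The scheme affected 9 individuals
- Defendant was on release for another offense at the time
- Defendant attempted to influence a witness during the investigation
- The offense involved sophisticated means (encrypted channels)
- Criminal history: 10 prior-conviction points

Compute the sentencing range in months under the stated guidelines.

89-100 months

Base offense level for assault: 23.
R2 does not apply.
R3 does not apply.
R4 applies: 23 + 2 = 25.
R6 applies: 25 + 2 = 27.
R7 applies (level before this adjustment is 27 ≥ 11, so +3): 27 + 3 = 30.
R8 applies: 30 + 2 = 32.
Level 32 exceeds the maximum of 30; capped at 30.
Final offense level: 30.
Criminal history: 10 prior points → Category C (4-10).
Level 30 falls in the 30 band.
Grid: Level 30 × Category C = 89-100 months.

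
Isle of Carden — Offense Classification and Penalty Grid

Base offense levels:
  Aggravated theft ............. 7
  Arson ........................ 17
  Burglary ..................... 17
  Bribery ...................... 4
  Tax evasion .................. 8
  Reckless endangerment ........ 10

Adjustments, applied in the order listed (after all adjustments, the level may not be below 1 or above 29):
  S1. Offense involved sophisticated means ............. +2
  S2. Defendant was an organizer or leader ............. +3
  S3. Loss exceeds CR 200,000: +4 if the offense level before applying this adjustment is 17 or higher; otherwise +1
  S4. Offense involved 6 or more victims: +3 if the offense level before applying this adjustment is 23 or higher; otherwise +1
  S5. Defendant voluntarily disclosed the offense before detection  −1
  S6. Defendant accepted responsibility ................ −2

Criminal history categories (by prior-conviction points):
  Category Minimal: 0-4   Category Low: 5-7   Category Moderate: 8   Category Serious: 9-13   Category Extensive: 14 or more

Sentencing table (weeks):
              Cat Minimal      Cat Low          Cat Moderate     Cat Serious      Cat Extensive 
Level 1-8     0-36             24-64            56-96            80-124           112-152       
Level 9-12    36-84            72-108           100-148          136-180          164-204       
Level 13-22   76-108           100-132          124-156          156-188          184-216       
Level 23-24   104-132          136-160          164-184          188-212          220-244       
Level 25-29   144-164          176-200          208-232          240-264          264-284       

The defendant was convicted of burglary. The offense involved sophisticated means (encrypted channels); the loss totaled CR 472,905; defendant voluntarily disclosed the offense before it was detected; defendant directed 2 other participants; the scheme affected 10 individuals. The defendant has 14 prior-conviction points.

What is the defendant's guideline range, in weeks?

264-284 weeks

Base offense level for burglary: 17.
S1 applies: 17 + 2 = 19.
S2 applies: 19 + 3 = 22.
S3 applies (level before this adjustment is 22 ≥ 17, so +4): 22 + 4 = 26.
S4 applies (level before this adjustment is 26 ≥ 23, so +3): 26 + 3 = 29.
S5 applies: 29 − 1 = 28.
S6 does not apply.
Final offense level: 28.
Criminal history: 14 prior points → Category Extensive (14+).
Level 28 falls in the 25-29 band.
Grid: Level 25-29 × Category Extensive = 264-284 weeks.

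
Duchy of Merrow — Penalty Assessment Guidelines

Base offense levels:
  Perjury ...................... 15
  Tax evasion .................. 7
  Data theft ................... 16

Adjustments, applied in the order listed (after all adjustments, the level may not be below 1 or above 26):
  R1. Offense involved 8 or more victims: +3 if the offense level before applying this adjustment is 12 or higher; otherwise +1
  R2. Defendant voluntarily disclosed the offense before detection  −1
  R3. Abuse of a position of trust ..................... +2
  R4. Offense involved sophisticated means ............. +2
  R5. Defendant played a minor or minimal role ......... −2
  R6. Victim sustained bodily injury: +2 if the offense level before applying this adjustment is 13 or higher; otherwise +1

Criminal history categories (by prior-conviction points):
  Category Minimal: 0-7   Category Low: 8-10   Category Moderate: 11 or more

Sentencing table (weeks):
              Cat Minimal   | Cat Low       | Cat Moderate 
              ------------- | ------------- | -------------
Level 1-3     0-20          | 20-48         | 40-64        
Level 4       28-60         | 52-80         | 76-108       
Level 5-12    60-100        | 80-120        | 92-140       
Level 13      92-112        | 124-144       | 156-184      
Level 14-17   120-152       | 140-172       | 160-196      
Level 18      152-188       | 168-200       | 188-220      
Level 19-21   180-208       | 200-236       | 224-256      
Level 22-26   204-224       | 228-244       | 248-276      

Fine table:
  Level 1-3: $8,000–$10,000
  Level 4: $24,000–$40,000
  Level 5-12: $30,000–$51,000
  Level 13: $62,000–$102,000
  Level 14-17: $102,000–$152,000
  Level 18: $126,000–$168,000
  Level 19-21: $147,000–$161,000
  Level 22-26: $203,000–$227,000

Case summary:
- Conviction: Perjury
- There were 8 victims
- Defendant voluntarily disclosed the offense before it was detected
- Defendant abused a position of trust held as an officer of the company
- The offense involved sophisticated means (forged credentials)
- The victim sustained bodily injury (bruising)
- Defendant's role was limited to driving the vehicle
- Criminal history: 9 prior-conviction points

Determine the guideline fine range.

Base offense level for perjury: 15.
R1 applies (level before this adjustment is 15 ≥ 12, so +3): 15 + 3 = 18.
R2 applies: 18 − 1 = 17.
R3 applies: 17 + 2 = 19.
R4 applies: 19 + 2 = 21.
R5 applies: 21 − 2 = 19.
R6 applies (level before this adjustment is 19 ≥ 13, so +2): 19 + 2 = 21.
Final offense level: 21.
Level 21 falls in the 19-21 band.
Fine table: Level 19-21 → $147,000–$161,000.

$147,000–$161,000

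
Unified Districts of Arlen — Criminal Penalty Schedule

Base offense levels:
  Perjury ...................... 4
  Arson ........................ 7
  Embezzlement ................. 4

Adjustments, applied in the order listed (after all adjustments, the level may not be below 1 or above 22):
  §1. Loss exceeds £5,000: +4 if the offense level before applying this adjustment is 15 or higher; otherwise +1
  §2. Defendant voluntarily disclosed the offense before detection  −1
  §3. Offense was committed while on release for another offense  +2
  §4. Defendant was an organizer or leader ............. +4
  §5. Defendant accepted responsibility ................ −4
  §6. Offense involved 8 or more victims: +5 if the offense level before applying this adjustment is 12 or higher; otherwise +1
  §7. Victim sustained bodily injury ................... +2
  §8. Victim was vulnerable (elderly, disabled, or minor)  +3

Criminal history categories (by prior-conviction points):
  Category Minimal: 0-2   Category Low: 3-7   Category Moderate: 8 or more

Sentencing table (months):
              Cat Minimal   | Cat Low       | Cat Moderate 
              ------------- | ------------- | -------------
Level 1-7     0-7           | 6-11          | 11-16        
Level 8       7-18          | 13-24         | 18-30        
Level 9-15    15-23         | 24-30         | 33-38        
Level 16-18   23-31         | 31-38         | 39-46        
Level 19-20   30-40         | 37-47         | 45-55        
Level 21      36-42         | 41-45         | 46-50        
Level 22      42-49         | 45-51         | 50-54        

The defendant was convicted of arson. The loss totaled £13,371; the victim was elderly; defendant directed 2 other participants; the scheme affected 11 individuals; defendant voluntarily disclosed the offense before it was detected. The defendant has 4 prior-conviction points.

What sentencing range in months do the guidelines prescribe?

24-30 months

Base offense level for arson: 7.
§1 applies (level before this adjustment is 7 < 15, so +1): 7 + 1 = 8.
§2 applies: 8 − 1 = 7.
§4 applies: 7 + 4 = 11.
§5 does not apply.
§6 applies (level before this adjustment is 11 < 12, so +1): 11 + 1 = 12.
§8 applies: 12 + 3 = 15.
Final offense level: 15.
Criminal history: 4 prior points → Category Low (3-7).
Level 15 falls in the 9-15 band.
Grid: Level 9-15 × Category Low = 24-30 months.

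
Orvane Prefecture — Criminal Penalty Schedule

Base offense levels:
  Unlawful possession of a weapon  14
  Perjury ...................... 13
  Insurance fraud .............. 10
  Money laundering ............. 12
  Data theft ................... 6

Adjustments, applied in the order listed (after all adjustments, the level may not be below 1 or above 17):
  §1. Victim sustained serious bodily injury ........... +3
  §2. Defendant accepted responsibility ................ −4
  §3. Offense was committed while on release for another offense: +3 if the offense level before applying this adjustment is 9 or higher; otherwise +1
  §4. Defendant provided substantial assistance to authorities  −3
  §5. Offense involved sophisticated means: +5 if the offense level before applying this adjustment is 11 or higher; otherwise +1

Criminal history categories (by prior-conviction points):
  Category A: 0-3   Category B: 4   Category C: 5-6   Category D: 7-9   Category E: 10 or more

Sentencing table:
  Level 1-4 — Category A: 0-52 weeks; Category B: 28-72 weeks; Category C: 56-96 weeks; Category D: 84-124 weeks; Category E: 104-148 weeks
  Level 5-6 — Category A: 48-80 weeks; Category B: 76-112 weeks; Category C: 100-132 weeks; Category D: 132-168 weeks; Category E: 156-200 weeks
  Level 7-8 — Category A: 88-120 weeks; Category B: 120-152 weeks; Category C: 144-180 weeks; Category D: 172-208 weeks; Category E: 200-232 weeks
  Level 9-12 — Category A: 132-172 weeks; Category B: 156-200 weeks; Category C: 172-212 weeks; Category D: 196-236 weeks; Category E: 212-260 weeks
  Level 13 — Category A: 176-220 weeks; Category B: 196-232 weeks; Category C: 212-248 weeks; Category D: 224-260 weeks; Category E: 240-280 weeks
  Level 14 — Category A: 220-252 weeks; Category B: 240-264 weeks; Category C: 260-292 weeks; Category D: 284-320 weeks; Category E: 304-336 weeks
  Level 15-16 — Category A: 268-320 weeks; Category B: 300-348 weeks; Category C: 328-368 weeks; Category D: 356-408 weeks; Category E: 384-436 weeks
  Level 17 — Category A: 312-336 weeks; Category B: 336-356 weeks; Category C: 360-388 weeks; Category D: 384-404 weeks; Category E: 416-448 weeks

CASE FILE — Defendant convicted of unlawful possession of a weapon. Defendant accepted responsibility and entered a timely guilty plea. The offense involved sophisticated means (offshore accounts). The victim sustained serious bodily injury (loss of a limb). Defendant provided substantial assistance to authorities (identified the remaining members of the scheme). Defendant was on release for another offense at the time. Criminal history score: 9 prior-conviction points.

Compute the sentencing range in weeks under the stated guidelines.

Base offense level for unlawful possession of a weapon: 14.
§1 applies: 14 + 3 = 17.
§2 applies: 17 − 4 = 13.
§3 applies (level before this adjustment is 13 ≥ 9, so +3): 13 + 3 = 16.
§4 applies: 16 − 3 = 13.
§5 applies (level before this adjustment is 13 ≥ 11, so +5): 13 + 5 = 18.
Level 18 exceeds the maximum of 17; capped at 17.
Final offense level: 17.
Criminal history: 9 prior points → Category D (7-9).
Level 17 falls in the 17 band.
Grid: Level 17 × Category D = 384-404 weeks.

384-404 weeks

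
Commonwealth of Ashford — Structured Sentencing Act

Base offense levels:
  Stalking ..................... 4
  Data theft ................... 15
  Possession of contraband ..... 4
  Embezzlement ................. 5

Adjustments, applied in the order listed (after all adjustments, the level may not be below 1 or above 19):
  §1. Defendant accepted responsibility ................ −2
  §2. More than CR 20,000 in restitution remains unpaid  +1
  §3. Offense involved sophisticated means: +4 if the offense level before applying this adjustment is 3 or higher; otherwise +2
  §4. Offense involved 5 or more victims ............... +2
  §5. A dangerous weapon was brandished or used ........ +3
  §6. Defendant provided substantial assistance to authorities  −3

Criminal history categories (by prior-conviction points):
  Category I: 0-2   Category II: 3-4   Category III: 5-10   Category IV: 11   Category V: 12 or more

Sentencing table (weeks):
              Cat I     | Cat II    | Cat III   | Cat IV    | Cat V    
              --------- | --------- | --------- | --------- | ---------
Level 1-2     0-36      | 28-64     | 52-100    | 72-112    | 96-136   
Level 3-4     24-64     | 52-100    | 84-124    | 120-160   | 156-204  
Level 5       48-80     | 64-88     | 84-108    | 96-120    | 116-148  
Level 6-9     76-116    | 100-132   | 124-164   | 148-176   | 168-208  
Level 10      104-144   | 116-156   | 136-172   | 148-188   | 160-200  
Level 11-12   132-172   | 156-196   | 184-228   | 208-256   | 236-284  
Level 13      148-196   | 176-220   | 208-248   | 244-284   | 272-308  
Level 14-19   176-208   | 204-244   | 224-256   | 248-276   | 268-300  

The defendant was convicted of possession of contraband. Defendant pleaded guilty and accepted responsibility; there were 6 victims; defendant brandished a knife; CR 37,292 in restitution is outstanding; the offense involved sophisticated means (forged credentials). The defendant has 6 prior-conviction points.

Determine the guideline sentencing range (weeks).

Base offense level for possession of contraband: 4.
§1 applies: 4 − 2 = 2.
§2 applies: 2 + 1 = 3.
§3 applies (level before this adjustment is 3 ≥ 3, so +4): 3 + 4 = 7.
§4 applies: 7 + 2 = 9.
§5 applies: 9 + 3 = 12.
Final offense level: 12.
Criminal history: 6 prior points → Category III (5-10).
Level 12 falls in the 11-12 band.
Grid: Level 11-12 × Category III = 184-228 weeks.

184-228 weeks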